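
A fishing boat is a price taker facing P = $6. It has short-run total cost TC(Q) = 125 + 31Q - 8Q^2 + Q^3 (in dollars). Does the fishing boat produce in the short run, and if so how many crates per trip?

From TC, MC = TC'(Q) = 31 - 16Q + 3Q^2 and AVC = VC/Q = 31 - 8Q + Q^2.
AVC is minimized where dAVC/dQ = -8 + 2Q = 0, at Q = 4; min AVC = 31 - 8·4 + 4^2 = $15.
P = $6 lies below min AVC = $15; no output level covers variable cost.
Shutting down limits the loss to fixed cost, $125.

Shut down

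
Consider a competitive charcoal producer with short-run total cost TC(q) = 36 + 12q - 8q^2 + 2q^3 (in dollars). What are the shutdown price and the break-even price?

Shutdown price = $4; break-even price = $18

AVC = 12 - 8q + 2q^2; minimized at q = 2, giving min AVC = $4. That is the shutdown price.
ATC = 36/q + 12 - 8q + 2q^2. Setting dATC/dq = −36/q^2 − 8 + 4q = 0 gives q = 3 (since 4·3^3 − 8·3^2 = 36).
min ATC = 36/3 + 12 − 8·3 + 2·3^2 = $18. That is the break-even price.
For $4 ≤ P < $18 the firm produces at a loss; below $4 it shuts down.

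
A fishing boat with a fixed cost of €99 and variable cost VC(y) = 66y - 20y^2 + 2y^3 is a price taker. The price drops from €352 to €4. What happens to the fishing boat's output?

MC = 66 - 40y + 6y^2; the shutdown threshold is min AVC = €16 (at y = 5).
With P = €352 above the shutdown price, P = MC gives y = 11.
At P = €4 < min AVC = €16, price no longer covers variable cost at any output, so the firm shuts down: y = 0.

Output falls from 11 to 0 (the firm shuts down)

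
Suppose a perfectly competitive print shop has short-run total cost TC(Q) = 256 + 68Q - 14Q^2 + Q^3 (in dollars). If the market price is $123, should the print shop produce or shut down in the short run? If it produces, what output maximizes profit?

Strip out fixed cost: VC = 68Q - 14Q^2 + Q^3. Then AVC = 68 - 14Q + Q^2 and MC = 68 - 28Q + 3Q^2.
The AVC parabola has its vertex at Q = 14/2 = 7, where AVC = 68 - 14·7 + 7^2 = $19.
Since P = $123 ≥ min AVC = $19, price covers variable cost and the firm should produce.
P = MC gives -55 - 28Q + 3Q^2 = 0, with roots -5/3 and 11. Take the larger (rising MC): Q* = 11.
Check: AVC at Q = 11 is $35 ≤ P, so revenue covers variable cost.
Profit = P·Q − TC = 123·11 − 641 = $712.

Produce at Q = 11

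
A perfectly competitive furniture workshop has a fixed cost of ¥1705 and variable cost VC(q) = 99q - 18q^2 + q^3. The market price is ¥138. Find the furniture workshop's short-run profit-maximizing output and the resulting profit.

Profit = -¥353 at q = 13

AVC = 99 - 18q + q^2 has its minimum ¥18 at q = 9; price ¥138 clears that bar, so the firm operates.
With MC = 99 - 36q + 3q^2, P = MC on the upward-sloping part at q* = 13.
TR = 138·13 = 1794. TC = 1705 + 442 = 2147. Profit = 1794 − 2147 = -¥353.
By producing, the firm covers all variable cost plus ¥1352 of fixed cost; shutting down would lose the full ¥1705.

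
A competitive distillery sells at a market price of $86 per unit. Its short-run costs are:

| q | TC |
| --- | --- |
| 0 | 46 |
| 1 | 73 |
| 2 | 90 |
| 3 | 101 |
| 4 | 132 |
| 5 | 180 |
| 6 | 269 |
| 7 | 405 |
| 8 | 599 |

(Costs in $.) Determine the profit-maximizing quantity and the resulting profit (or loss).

q = 5; profit = $250

Compute π = P·q − TC at each output: q=0: -46; q=1: 13; q=2: 82; q=3: 157; q=4: 212; q=5: 250; q=6: 247; q=7: 197; q=8: 89.
Profit is maximized at q = 5. AVC there is 134/5 = $26.80 ≤ P, so producing beats shutting down (which would give -$46).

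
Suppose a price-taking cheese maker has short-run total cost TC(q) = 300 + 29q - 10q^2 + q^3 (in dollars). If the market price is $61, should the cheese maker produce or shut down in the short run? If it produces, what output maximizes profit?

Strip out fixed cost: VC = 29q - 10q^2 + q^3. Then AVC = 29 - 10q + q^2 and MC = 29 - 20q + 3q^2.
The AVC parabola has its vertex at q = 10/2 = 5, where AVC = 29 - 10·5 + 5^2 = $4.
Because $61 ≥ $4, revenue can cover variable cost; the firm operates.
Set P = MC: 61 = 29 - 20q + 3q^2 → -32 - 20q + 3q^2 = 0. The roots are q = -4/3 and q = 8; the profit-maximizing output is on the rising part of MC, so q* = 8.
Check: AVC at q = 8 is $13 ≤ P, so revenue covers variable cost.
Profit = P·q − TC = 61·8 − 404 = $84.

Produce at q = 8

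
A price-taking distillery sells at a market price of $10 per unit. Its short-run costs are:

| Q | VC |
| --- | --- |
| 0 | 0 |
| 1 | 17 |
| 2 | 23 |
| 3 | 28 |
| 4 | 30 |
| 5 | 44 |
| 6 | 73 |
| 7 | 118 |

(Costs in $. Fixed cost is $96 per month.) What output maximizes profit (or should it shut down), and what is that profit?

Profit at each row (π = 10Q − TC): Q=0: -96; Q=1: -103; Q=2: -99; Q=3: -94; Q=4: -86; Q=5: -90; Q=6: -109; Q=7: -144.
Profit is maximized at Q = 4. AVC there is 30/4 = $7.50 ≤ P, so producing beats shutting down (which would give -$96).

Q = 4; profit = -$86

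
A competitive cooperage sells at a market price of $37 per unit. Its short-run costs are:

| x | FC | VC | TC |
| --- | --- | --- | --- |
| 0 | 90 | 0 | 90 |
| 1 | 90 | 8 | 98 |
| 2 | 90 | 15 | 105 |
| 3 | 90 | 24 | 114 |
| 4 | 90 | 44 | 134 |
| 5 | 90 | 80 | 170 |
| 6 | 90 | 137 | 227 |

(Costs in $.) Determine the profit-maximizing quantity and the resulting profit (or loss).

x = 5; profit = $15

Profit at each row (π = 37x − TC): x=0: -90; x=1: -61; x=2: -31; x=3: -3; x=4: 14; x=5: 15; x=6: -5.
Profit is maximized at x = 5. AVC there is 80/5 = $16 ≤ P, so producing beats shutting down (which would give -$90).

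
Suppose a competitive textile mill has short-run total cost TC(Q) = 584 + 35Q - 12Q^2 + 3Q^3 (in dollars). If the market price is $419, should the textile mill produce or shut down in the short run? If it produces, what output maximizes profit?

Produce at Q = 8

Strip out fixed cost: VC = 35Q - 12Q^2 + 3Q^3. Then AVC = 35 - 12Q + 3Q^2 and MC = 35 - 24Q + 9Q^2.
The AVC parabola has its vertex at Q = 12/6 = 2, where AVC = 35 - 12·2 + 3·2^2 = $23.
Because $419 ≥ $23, revenue can cover variable cost; the firm operates.
P = MC gives -384 - 24Q + 9Q^2 = 0, with roots -16/3 and 8. Take the larger (rising MC): Q* = 8.
Check: AVC at Q = 8 is $131 ≤ P, so revenue covers variable cost.
Profit = P·Q − TC = 419·8 − 1632 = $1720.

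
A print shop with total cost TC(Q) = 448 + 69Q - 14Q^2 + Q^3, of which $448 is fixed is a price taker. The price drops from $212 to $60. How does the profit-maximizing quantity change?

Output falls from 13 to 9

AVC = 69 - 14Q + Q^2, minimized at Q = 7 where min AVC = $20. MC = 69 - 28Q + 3Q^2.
With P = $212 above the shutdown price, P = MC gives Q = 13.
At P = $60 ≥ min AVC, set P = MC: Q = 9. The firm stays open but cuts output.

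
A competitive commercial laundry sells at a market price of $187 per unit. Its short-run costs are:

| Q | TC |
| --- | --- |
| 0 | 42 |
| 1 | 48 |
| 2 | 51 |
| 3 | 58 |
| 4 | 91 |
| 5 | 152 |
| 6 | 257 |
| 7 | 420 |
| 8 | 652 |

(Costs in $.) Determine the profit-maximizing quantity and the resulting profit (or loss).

Q = 7; profit = $889

Tabulate TR − TC: Q=0: -42; Q=1: 139; Q=2: 323; Q=3: 503; Q=4: 657; Q=5: 783; Q=6: 865; Q=7: 889; Q=8: 844.
Profit is maximized at Q = 7. AVC there is 378/7 = $54 ≤ P, so producing beats shutting down (which would give -$42).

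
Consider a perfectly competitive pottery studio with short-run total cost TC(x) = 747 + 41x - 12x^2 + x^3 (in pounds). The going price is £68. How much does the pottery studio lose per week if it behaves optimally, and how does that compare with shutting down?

Profit = -£261 at x = 9

AVC = 41 - 12x + x^2 has its minimum £5 at x = 6; price £68 clears that bar, so the firm operates.
With MC = 41 - 24x + 3x^2, P = MC on the upward-sloping part at x* = 9.
TR = 68·9 = 612. TC = 747 + 126 = 873. Profit = 612 − 873 = -£261.
By producing, the firm covers all variable cost plus £486 of fixed cost; shutting down would lose the full £747.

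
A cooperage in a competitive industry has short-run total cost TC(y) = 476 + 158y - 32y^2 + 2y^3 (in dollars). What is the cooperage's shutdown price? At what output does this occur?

The firm shuts down when price falls below the minimum of average variable cost. AVC = VC/y = 158 - 32y + 2y^2.
dAVC/dy = -32 + 4y = 0 gives y = 8. min AVC = 158 - 32·8 + 2·8^2 = 30.
The firm shuts down for any P below $30.

$30 per unit, at y = 8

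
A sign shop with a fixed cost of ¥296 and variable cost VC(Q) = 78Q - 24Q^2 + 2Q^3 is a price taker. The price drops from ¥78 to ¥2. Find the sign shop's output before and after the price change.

Output falls from 8 to 0 (the firm shuts down)

MC = 78 - 48Q + 6Q^2; the shutdown threshold is min AVC = ¥6 (at Q = 6).
With P = ¥78 above the shutdown price, P = MC gives Q = 8.
At P = ¥2 < min AVC = ¥6, price no longer covers variable cost at any output, so the firm shuts down: Q = 0.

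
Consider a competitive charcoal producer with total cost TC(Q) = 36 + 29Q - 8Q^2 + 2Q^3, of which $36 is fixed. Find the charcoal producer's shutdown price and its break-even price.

Shutdown price = $21; break-even price = $35

Shutdown price = min AVC. AVC = 29 - 8Q + 2Q^2, with vertex at Q = 2 and minimum $21.
ATC = 36/Q + 29 - 8Q + 2Q^2. Setting dATC/dQ = −36/Q^2 − 8 + 4Q = 0 gives Q = 3 (since 4·3^3 − 8·3^2 = 36).
min ATC = 36/3 + 29 − 8·3 + 2·3^2 = $35. That is the break-even price.
For $21 ≤ P < $35 the firm produces at a loss; below $21 it shuts down.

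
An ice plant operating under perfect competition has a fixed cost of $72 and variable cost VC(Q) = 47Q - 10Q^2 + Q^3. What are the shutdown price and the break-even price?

Shutdown price = min AVC. AVC = 47 - 10Q + Q^2, with vertex at Q = 5 and minimum $22.
ATC = 72/Q + 47 - 10Q + Q^2. Setting dATC/dQ = −72/Q^2 − 10 + 2Q = 0 gives Q = 6 (since 2·6^3 − 10·6^2 = 72).
min ATC = 72/6 + 47 − 10·6 + 6^2 = $35. That is the break-even price.
Between these two prices the firm operates at a loss; above $35 it earns a profit.

Shutdown price = $22; break-even price = $35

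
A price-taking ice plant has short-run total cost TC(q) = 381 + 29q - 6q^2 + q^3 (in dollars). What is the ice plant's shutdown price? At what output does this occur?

$20 per unit, at q = 3

The shutdown price is the minimum of AVC. VC = 29q - 6q^2 + q^3, so AVC = 29 - 6q + q^2.
dAVC/dq = -6 + 2q = 0 gives q = 3. min AVC = 29 - 6·3 + 3^2 = 20.
So the shutdown price is $20.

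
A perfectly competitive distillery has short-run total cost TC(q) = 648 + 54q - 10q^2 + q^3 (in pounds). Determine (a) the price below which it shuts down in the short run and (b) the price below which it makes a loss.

Shutdown price = min AVC. AVC = 54 - 10q + q^2, with vertex at q = 5 and minimum £29.
ATC = 648/q + 54 - 10q + q^2. Setting dATC/dq = −648/q^2 − 10 + 2q = 0 gives q = 9 (since 2·9^3 − 10·9^2 = 648).
min ATC = 648/9 + 54 − 10·9 + 9^2 = £117. That is the break-even price.
Between these two prices the firm operates at a loss; above £117 it earns a profit.

Shutdown price = £29; break-even price = £117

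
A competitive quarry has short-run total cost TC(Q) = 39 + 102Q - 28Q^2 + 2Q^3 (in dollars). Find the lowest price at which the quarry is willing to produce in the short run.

$4 per unit

Short-run supply begins at min AVC. From VC = 102Q - 28Q^2 + 2Q^3, AVC = 102 - 28Q + 2Q^2.
dAVC/dQ = -28 + 4Q = 0 gives Q = 7. min AVC = 102 - 28·7 + 2·7^2 = 4.
For P < $4 the firm produces nothing.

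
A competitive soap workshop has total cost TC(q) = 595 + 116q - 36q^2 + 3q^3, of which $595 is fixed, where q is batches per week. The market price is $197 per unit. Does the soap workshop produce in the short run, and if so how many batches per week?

Strip out fixed cost: VC = 116q - 36q^2 + 3q^3. Then AVC = 116 - 36q + 3q^2 and MC = 116 - 72q + 9q^2.
The AVC parabola has its vertex at q = 36/6 = 6, where AVC = 116 - 36·6 + 3·6^2 = $8.
P = $197 exceeds min AVC = $8, so the firm stays open.
Set P = MC: 197 = 116 - 72q + 9q^2 → -81 - 72q + 9q^2 = 0. The roots are q = -1 and q = 9; the profit-maximizing output is on the rising part of MC, so q* = 9.
Check: AVC at q = 9 is $35 ≤ P, so revenue covers variable cost.
Profit = P·q − TC = 197·9 − 910 = $863.

Produce at q = 9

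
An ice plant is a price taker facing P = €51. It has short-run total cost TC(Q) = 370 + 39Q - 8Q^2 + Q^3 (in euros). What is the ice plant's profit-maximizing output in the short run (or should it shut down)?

Produce at Q = 6

Strip out fixed cost: VC = 39Q - 8Q^2 + Q^3. Then AVC = 39 - 8Q + Q^2 and MC = 39 - 16Q + 3Q^2.
The AVC parabola has its vertex at Q = 8/2 = 4, where AVC = 39 - 8·4 + 4^2 = €23.
Because €51 ≥ €23, revenue can cover variable cost; the firm operates.
Set P = MC: 51 = 39 - 16Q + 3Q^2 → -12 - 16Q + 3Q^2 = 0. The roots are Q = -2/3 and Q = 6; the profit-maximizing output is on the rising part of MC, so Q* = 6.
Check: AVC at Q = 6 is €27 ≤ P, so revenue covers variable cost.
Profit = P·Q − TC = 51·6 − 532 = -€226, a loss, but smaller than the €370 fixed cost the firm would lose by shutting down.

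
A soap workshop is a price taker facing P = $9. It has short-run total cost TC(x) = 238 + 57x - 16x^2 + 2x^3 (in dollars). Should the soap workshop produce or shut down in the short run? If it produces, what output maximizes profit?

From TC, MC = TC'(x) = 57 - 32x + 6x^2 and AVC = VC/x = 57 - 16x + 2x^2.
AVC hits its minimum where MC = AVC, at x = 4, giving min AVC = 57 - 16·4 + 2·4^2 = $25.
Since P = $9 < min AVC = $25, price fails to cover variable cost at any output.
Shutting down limits the loss to fixed cost, $238.

Shut down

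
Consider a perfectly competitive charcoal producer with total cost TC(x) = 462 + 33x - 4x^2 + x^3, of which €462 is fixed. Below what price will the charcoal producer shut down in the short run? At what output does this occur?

The shutdown price is the minimum of AVC. VC = 33x - 4x^2 + x^3, so AVC = 33 - 4x + x^2.
At the minimum of AVC, MC = AVC. MC = 33 - 8x + 3x^2; setting MC = AVC gives 2x^2 - 4x = 0, so x = 2. min AVC = 29.
So the shutdown price is €29.

€29 per unit, at x = 2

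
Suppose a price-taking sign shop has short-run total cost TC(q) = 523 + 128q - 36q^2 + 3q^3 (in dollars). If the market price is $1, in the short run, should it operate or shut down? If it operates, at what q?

From TC, MC = TC'(q) = 128 - 72q + 9q^2 and AVC = VC/q = 128 - 36q + 3q^2.
AVC hits its minimum where MC = AVC, at q = 6, giving min AVC = 128 - 36·6 + 3·6^2 = $20.
P = $1 lies below min AVC = $20; no output level covers variable cost.
Shutting down limits the loss to fixed cost, $523.

Shut down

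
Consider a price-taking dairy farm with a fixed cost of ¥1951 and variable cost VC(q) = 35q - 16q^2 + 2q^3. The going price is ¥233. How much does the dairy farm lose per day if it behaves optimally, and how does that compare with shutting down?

AVC = 35 - 16q + 2q^2; min AVC = ¥3 at q = 4. Since P = ¥233 ≥ min AVC, the firm produces.
MC = 35 - 32q + 6q^2. Setting P = MC and taking the root on the rising branch gives q* = 9.
TR = 233·9 = 2097. TC = 1951 + 477 = 2428. Profit = 2097 − 2428 = -¥331.
That loss of ¥331 beats the ¥1951 the firm would lose by shutting down; producing recovers ¥1620 of fixed cost.

Profit = -¥331 at q = 9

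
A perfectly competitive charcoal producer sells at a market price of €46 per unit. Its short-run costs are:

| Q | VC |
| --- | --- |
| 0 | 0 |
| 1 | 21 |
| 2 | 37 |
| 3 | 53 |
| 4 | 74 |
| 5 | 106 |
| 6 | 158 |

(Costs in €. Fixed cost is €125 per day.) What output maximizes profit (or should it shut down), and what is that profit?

Compute π = P·Q − TC at each output: Q=0: -125; Q=1: -100; Q=2: -70; Q=3: -40; Q=4: -15; Q=5: -1; Q=6: -7.
Profit is maximized at Q = 5. AVC there is 106/5 = €21.20 ≤ P, so producing beats shutting down (which would give -€125).

Q = 5; profit = -€1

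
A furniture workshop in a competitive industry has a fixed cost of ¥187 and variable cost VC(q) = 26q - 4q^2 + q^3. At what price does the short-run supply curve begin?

The firm shuts down when price falls below the minimum of average variable cost. AVC = VC/q = 26 - 4q + q^2.
dAVC/dq = -4 + 2q = 0 gives q = 2. min AVC = 26 - 4·2 + 2^2 = 22.
The firm shuts down for any P below ¥22.

¥22 per unit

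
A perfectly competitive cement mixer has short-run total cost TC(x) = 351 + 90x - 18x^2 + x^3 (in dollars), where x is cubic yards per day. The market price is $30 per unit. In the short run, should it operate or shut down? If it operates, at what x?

From TC, MC = TC'(x) = 90 - 36x + 3x^2 and AVC = VC/x = 90 - 18x + x^2.
AVC is minimized where dAVC/dx = -18 + 2x = 0, at x = 9; min AVC = 90 - 18·9 + 9^2 = $9.
Since P = $30 ≥ min AVC = $9, price covers variable cost and the firm should produce.
P = MC gives 60 - 36x + 3x^2 = 0, with roots 2 and 10. Take the larger (rising MC): x* = 10.
Check: AVC at x = 10 is $10 ≤ P, so revenue covers variable cost.
Profit = P·x − TC = 30·10 − 451 = -$151, a loss, but smaller than the $351 fixed cost the firm would lose by shutting down.

Produce at x = 10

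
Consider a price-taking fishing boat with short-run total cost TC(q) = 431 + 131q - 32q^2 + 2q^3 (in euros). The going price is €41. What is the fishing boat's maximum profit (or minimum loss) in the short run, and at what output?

Profit = -€107 at q = 9

AVC = 131 - 32q + 2q^2; min AVC = €3 at q = 8. Since P = €41 ≥ min AVC, the firm produces.
MC = 131 - 64q + 6q^2. Setting P = MC and taking the root on the rising branch gives q* = 9.
TR = 41·9 = 369. TC = 431 + 45 = 476. Profit = 369 − 476 = -€107.
That loss of €107 beats the €431 the firm would lose by shutting down; producing recovers €324 of fixed cost.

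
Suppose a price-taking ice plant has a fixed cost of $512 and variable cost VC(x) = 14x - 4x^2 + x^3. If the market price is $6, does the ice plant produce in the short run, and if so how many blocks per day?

Strip out fixed cost: VC = 14x - 4x^2 + x^3. Then AVC = 14 - 4x + x^2 and MC = 14 - 8x + 3x^2.
AVC hits its minimum where MC = AVC, at x = 2, giving min AVC = 14 - 4·2 + 2^2 = $10.
Since P = $6 < min AVC = $10, price fails to cover variable cost at any output.
Best response: produce nothing and absorb the $512 fixed cost.

Shut down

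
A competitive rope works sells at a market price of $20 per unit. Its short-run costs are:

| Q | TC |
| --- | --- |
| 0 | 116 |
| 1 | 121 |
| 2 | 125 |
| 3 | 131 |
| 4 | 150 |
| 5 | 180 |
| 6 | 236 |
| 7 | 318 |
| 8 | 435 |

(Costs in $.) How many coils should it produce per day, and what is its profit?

Profit at each row (π = 20Q − TC): Q=0: -116; Q=1: -101; Q=2: -85; Q=3: -71; Q=4: -70; Q=5: -80; Q=6: -116; Q=7: -178; Q=8: -275.
Profit is maximized at Q = 4. AVC there is 34/4 = $8.50 ≤ P, so producing beats shutting down (which would give -$116).

Q = 4; profit = -$70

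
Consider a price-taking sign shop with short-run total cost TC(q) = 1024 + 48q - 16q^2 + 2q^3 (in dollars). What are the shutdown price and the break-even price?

AVC = 48 - 16q + 2q^2; minimized at q = 4, giving min AVC = $16. That is the shutdown price.
ATC = 1024/q + 48 - 16q + 2q^2. Setting dATC/dq = −1024/q^2 − 16 + 4q = 0 gives q = 8 (since 4·8^3 − 16·8^2 = 1024).
min ATC = 1024/8 + 48 − 16·8 + 2·8^2 = $176. That is the break-even price.
Between these two prices the firm operates at a loss; above $176 it earns a profit.

Shutdown price = $16; break-even price = $176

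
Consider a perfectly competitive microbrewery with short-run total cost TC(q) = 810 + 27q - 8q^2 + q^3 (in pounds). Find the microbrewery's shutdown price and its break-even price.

AVC = 27 - 8q + q^2; minimized at q = 4, giving min AVC = £11. That is the shutdown price.
ATC = 810/q + 27 - 8q + q^2. Setting dATC/dq = −810/q^2 − 8 + 2q = 0 gives q = 9 (since 2·9^3 − 8·9^2 = 810).
min ATC = 810/9 + 27 − 8·9 + 9^2 = £126. That is the break-even price.
Between these two prices the firm operates at a loss; above £126 it earns a profit.

Shutdown price = £11; break-even price = £126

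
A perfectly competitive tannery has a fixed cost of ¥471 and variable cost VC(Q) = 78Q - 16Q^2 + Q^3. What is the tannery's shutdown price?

The firm shuts down when price falls below the minimum of average variable cost. AVC = VC/Q = 78 - 16Q + Q^2.
dAVC/dQ = -16 + 2Q = 0 gives Q = 8. min AVC = 78 - 16·8 + 8^2 = 14.
So the shutdown price is ¥14.

¥14 per unit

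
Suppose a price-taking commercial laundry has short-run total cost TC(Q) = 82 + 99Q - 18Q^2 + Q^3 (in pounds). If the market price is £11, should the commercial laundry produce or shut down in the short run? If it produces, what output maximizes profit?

Strip out fixed cost: VC = 99Q - 18Q^2 + Q^3. Then AVC = 99 - 18Q + Q^2 and MC = 99 - 36Q + 3Q^2.
AVC hits its minimum where MC = AVC, at Q = 9, giving min AVC = 99 - 18·9 + 9^2 = £18.
With P < min AVC (£11 < £18), every unit sold adds to the loss.
Best response: produce nothing and absorb the £82 fixed cost.

Shut down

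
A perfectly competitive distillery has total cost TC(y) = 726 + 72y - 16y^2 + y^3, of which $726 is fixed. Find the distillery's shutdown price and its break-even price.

Shutdown price = $8; break-even price = $83

Shutdown price = min AVC. AVC = 72 - 16y + y^2, with vertex at y = 8 and minimum $8.
ATC = 726/y + 72 - 16y + y^2. Setting dATC/dy = −726/y^2 − 16 + 2y = 0 gives y = 11 (since 2·11^3 − 16·11^2 = 726).
min ATC = 726/11 + 72 − 16·11 + 11^2 = $83. That is the break-even price.
For $8 ≤ P < $83 the firm produces at a loss; below $8 it shuts down.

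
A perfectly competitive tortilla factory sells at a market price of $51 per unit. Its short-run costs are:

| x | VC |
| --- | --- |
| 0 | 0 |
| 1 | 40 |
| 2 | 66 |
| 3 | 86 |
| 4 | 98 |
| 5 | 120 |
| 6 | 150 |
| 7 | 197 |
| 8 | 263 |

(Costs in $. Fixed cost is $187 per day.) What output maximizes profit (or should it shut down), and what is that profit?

Tabulate TR − TC: x=0: -187; x=1: -176; x=2: -151; x=3: -120; x=4: -81; x=5: -52; x=6: -31; x=7: -27; x=8: -42.
Profit is maximized at x = 7. AVC there is 197/7 = $28.14 ≤ P, so producing beats shutting down (which would give -$187).

x = 7; profit = -$27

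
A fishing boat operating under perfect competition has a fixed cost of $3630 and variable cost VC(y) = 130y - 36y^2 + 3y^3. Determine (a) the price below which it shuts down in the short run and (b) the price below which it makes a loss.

Shutdown price = $22; break-even price = $427

AVC = 130 - 36y + 3y^2; minimized at y = 6, giving min AVC = $22. That is the shutdown price.
ATC = 3630/y + 130 - 36y + 3y^2. Setting dATC/dy = −3630/y^2 − 36 + 6y = 0 gives y = 11 (since 6·11^3 − 36·11^2 = 3630).
min ATC = 3630/11 + 130 − 36·11 + 3·11^2 = $427. That is the break-even price.
Between these two prices the firm operates at a loss; above $427 it earns a profit.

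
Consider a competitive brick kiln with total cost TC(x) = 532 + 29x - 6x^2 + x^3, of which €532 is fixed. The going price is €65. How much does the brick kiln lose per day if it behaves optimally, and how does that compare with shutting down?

Profit = -€316 at x = 6

AVC = 29 - 6x + x^2 has its minimum €20 at x = 3; price €65 clears that bar, so the firm operates.
With MC = 29 - 12x + 3x^2, P = MC on the upward-sloping part at x* = 6.
TR = 65·6 = 390. TC = 532 + 174 = 706. Profit = 390 − 706 = -€316.
By producing, the firm covers all variable cost plus €216 of fixed cost; shutting down would lose the full €532.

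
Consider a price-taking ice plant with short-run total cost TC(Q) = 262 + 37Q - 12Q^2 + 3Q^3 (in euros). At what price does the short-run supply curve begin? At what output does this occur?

The shutdown price is the minimum of AVC. VC = 37Q - 12Q^2 + 3Q^3, so AVC = 37 - 12Q + 3Q^2.
At the minimum of AVC, MC = AVC. MC = 37 - 24Q + 9Q^2; setting MC = AVC gives 6Q^2 - 12Q = 0, so Q = 2. min AVC = 25.
So the shutdown price is €25.

€25 per unit, at Q = 2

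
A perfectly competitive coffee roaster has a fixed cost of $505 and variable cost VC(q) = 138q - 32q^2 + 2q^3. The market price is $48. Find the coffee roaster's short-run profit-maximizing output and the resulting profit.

Profit = -$181 at q = 9

AVC = 138 - 32q + 2q^2; min AVC = $10 at q = 8. Since P = $48 ≥ min AVC, the firm produces.
With MC = 138 - 64q + 6q^2, P = MC on the upward-sloping part at q* = 9.
TR = 48·9 = 432. TC = 505 + 108 = 613. Profit = 432 − 613 = -$181.
That loss of $181 beats the $505 the firm would lose by shutting down; producing recovers $324 of fixed cost.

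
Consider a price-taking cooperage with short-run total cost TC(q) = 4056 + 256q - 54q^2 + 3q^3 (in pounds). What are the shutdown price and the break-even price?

AVC = 256 - 54q + 3q^2; minimized at q = 9, giving min AVC = £13. That is the shutdown price.
ATC = 4056/q + 256 - 54q + 3q^2. Setting dATC/dq = −4056/q^2 − 54 + 6q = 0 gives q = 13 (since 6·13^3 − 54·13^2 = 4056).
min ATC = 4056/13 + 256 − 54·13 + 3·13^2 = £373. That is the break-even price.
Between these two prices the firm operates at a loss; above £373 it earns a profit.

Shutdown price = £13; break-even price = £373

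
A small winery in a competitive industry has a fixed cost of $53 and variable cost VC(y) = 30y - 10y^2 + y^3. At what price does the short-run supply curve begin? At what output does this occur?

The firm shuts down when price falls below the minimum of average variable cost. AVC = VC/y = 30 - 10y + y^2.
At the minimum of AVC, MC = AVC. MC = 30 - 20y + 3y^2; setting MC = AVC gives 2y^2 - 10y = 0, so y = 5. min AVC = 5.
The firm shuts down for any P below $5.

$5 per unit, at y = 5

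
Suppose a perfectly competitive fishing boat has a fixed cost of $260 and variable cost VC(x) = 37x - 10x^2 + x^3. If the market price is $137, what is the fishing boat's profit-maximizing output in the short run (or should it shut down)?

Produce at x = 10

From TC, MC = TC'(x) = 37 - 20x + 3x^2 and AVC = VC/x = 37 - 10x + x^2.
AVC hits its minimum where MC = AVC, at x = 5, giving min AVC = 37 - 10·5 + 5^2 = $12.
Because $137 ≥ $12, revenue can cover variable cost; the firm operates.
Set P = MC: 137 = 37 - 20x + 3x^2 → -100 - 20x + 3x^2 = 0. The roots are x = -10/3 and x = 10; the profit-maximizing output is on the rising part of MC, so x* = 10.
Check: AVC at x = 10 is $37 ≤ P, so revenue covers variable cost.
Profit = P·x − TC = 137·10 − 630 = $740.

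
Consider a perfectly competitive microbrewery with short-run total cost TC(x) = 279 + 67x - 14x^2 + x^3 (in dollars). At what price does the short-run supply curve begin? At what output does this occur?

The firm shuts down when price falls below the minimum of average variable cost. AVC = VC/x = 67 - 14x + x^2.
dAVC/dx = -14 + 2x = 0 gives x = 7. min AVC = 67 - 14·7 + 7^2 = 18.
For P < $18 the firm produces nothing.

$18 per unit, at x = 7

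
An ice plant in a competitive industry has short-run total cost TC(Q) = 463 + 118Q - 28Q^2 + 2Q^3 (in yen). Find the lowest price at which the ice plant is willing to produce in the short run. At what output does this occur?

¥20 per unit, at Q = 7

Short-run supply begins at min AVC. From VC = 118Q - 28Q^2 + 2Q^3, AVC = 118 - 28Q + 2Q^2.
At the minimum of AVC, MC = AVC. MC = 118 - 56Q + 6Q^2; setting MC = AVC gives 4Q^2 - 28Q = 0, so Q = 7. min AVC = 20.
So the shutdown price is ¥20.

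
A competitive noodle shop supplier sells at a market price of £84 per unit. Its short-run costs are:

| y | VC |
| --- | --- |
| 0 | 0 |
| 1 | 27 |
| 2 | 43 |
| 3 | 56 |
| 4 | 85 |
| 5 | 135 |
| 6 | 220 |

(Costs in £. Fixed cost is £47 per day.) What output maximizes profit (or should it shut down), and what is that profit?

Profit at each row (π = 84y − TC): y=0: -47; y=1: 10; y=2: 78; y=3: 149; y=4: 204; y=5: 238; y=6: 237.
Profit is maximized at y = 5. AVC there is 135/5 = £27 ≤ P, so producing beats shutting down (which would give -£47).

y = 5; profit = £238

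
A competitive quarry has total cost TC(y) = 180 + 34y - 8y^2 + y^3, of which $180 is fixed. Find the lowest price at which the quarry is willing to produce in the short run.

$18 per unit

Short-run supply begins at min AVC. From VC = 34y - 8y^2 + y^3, AVC = 34 - 8y + y^2.
dAVC/dy = -8 + 2y = 0 gives y = 4. min AVC = 34 - 8·4 + 4^2 = 18.
The firm shuts down for any P below $18.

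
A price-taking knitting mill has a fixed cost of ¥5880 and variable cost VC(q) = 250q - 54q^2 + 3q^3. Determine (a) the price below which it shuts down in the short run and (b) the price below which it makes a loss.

Shutdown price = min AVC. AVC = 250 - 54q + 3q^2, with vertex at q = 9 and minimum ¥7.
ATC = 5880/q + 250 - 54q + 3q^2. Setting dATC/dq = −5880/q^2 − 54 + 6q = 0 gives q = 14 (since 6·14^3 − 54·14^2 = 5880).
min ATC = 5880/14 + 250 − 54·14 + 3·14^2 = ¥502. That is the break-even price.
Between these two prices the firm operates at a loss; above ¥502 it earns a profit.

Shutdown price = ¥7; break-even price = ¥502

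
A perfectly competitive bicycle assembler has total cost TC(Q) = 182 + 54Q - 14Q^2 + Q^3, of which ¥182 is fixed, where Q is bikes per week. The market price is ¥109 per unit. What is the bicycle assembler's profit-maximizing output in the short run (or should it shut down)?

Variable cost is VC = 54Q - 14Q^2 + Q^3, so AVC = VC/Q = 54 - 14Q + Q^2 and MC = dTC/dQ = 54 - 28Q + 3Q^2.
AVC is minimized where dAVC/dQ = -14 + 2Q = 0, at Q = 7; min AVC = 54 - 14·7 + 7^2 = ¥5.
Because ¥109 ≥ ¥5, revenue can cover variable cost; the firm operates.
Solving P = MC: -55 - 28Q + 3Q^2 = 0 ⇒ Q = -5/3 or 11. On the upward-sloping branch, Q* = 11.
Check: AVC at Q = 11 is ¥21 ≤ P, so revenue covers variable cost.
Profit = P·Q − TC = 109·11 − 413 = ¥786.

Produce at Q = 11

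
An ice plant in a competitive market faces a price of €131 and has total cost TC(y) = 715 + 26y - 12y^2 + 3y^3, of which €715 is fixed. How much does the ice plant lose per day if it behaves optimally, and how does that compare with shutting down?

Profit = -€265 at y = 5

AVC = 26 - 12y + 3y^2 has its minimum €14 at y = 2; price €131 clears that bar, so the firm operates.
With MC = 26 - 24y + 9y^2, P = MC on the upward-sloping part at y* = 5.
TR = 131·5 = 655. TC = 715 + 205 = 920. Profit = 655 − 920 = -€265.
By producing, the firm covers all variable cost plus €450 of fixed cost; shutting down would lose the full €715.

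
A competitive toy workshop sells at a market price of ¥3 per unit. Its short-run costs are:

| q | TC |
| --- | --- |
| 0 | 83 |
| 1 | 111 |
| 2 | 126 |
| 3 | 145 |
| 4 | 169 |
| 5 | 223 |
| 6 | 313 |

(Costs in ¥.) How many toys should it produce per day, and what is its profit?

q = 0 (shut down); profit = -¥83

Compute π = P·q − TC at each output: q=0: -83; q=1: -108; q=2: -120; q=3: -136; q=4: -157; q=5: -208; q=6: -295.
Profit is highest at q = 0. Equivalently, the lowest AVC in the table is 62/3 ≈ ¥20.67 at q = 3, and P = ¥3 falls below it — price never covers variable cost, so the firm shuts down and loses only its fixed cost.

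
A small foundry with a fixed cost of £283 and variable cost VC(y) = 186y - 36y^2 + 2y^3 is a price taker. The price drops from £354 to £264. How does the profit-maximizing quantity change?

Output falls from 14 to 13

AVC = 186 - 36y + 2y^2, minimized at y = 9 where min AVC = £24. MC = 186 - 72y + 6y^2.
At P = £354 ≥ min AVC, set P = MC on the rising branch: y = 14.
At P = £264 ≥ min AVC, set P = MC: y = 13. The firm stays open but cuts output.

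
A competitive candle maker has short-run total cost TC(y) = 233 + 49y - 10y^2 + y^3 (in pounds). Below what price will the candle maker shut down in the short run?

The firm shuts down when price falls below the minimum of average variable cost. AVC = VC/y = 49 - 10y + y^2.
At the minimum of AVC, MC = AVC. MC = 49 - 20y + 3y^2; setting MC = AVC gives 2y^2 - 10y = 0, so y = 5. min AVC = 24.
For P < £24 the firm produces nothing.

£24 per unit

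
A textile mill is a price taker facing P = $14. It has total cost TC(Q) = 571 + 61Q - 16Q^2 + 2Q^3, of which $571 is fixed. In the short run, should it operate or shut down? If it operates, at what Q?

Shut down

From TC, MC = TC'(Q) = 61 - 32Q + 6Q^2 and AVC = VC/Q = 61 - 16Q + 2Q^2.
AVC is minimized where dAVC/dQ = -16 + 4Q = 0, at Q = 4; min AVC = 61 - 16·4 + 2·4^2 = $29.
With P < min AVC ($14 < $29), every unit sold adds to the loss.
Shutting down limits the loss to fixed cost, $571.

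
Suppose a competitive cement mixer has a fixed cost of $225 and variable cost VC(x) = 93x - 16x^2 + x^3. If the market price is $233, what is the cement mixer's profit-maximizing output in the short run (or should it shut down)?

Produce at x = 14

Strip out fixed cost: VC = 93x - 16x^2 + x^3. Then AVC = 93 - 16x + x^2 and MC = 93 - 32x + 3x^2.
The AVC parabola has its vertex at x = 16/2 = 8, where AVC = 93 - 16·8 + 8^2 = $29.
Since P = $233 ≥ min AVC = $29, price covers variable cost and the firm should produce.
P = MC gives -140 - 32x + 3x^2 = 0, with roots -10/3 and 14. Take the larger (rising MC): x* = 14.
Check: AVC at x = 14 is $65 ≤ P, so revenue covers variable cost.
Profit = P·x − TC = 233·14 − 1135 = $2127.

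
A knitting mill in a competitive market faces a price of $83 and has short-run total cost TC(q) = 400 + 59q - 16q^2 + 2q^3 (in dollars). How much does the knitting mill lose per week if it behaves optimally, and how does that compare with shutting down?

AVC = 59 - 16q + 2q^2; min AVC = $27 at q = 4. Since P = $83 ≥ min AVC, the firm produces.
MC = 59 - 32q + 6q^2. Setting P = MC and taking the root on the rising branch gives q* = 6.
TR = 83·6 = 498. TC = 400 + 210 = 610. Profit = 498 − 610 = -$112.
Shutting down would mean losing the fixed cost of $400, so operating at a loss of $112 is better by $288.

Profit = -$112 at q = 6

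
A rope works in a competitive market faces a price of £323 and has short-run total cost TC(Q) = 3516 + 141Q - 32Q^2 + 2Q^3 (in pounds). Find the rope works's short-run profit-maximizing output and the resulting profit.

AVC = 141 - 32Q + 2Q^2; min AVC = £13 at Q = 8. Since P = £323 ≥ min AVC, the firm produces.
With MC = 141 - 64Q + 6Q^2, P = MC on the upward-sloping part at Q* = 13.
TR = 323·13 = 4199. TC = 3516 + 819 = 4335. Profit = 4199 − 4335 = -£136.
By producing, the firm covers all variable cost plus £3380 of fixed cost; shutting down would lose the full £3516.

Profit = -£136 at Q = 13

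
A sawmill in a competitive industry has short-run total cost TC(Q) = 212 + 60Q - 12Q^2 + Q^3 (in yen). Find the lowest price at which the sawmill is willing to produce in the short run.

The shutdown price is the minimum of AVC. VC = 60Q - 12Q^2 + Q^3, so AVC = 60 - 12Q + Q^2.
dAVC/dQ = -12 + 2Q = 0 gives Q = 6. min AVC = 60 - 12·6 + 6^2 = 24.
So the shutdown price is ¥24.

¥24 per unit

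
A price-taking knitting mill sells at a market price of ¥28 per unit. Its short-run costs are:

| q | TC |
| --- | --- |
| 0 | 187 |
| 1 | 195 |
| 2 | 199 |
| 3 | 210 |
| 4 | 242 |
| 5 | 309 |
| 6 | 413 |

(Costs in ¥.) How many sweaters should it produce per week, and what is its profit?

Profit at each row (π = 28q − TC): q=0: -187; q=1: -167; q=2: -143; q=3: -126; q=4: -130; q=5: -169; q=6: -245.
Profit is maximized at q = 3. AVC there is 23/3 = ¥7.67 ≤ P, so producing beats shutting down (which would give -¥187).

q = 3; profit = -¥126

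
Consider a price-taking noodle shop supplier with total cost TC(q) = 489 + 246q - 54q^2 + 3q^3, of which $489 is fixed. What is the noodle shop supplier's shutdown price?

Short-run supply begins at min AVC. From VC = 246q - 54q^2 + 3q^3, AVC = 246 - 54q + 3q^2.
At the minimum of AVC, MC = AVC. MC = 246 - 108q + 9q^2; setting MC = AVC gives 6q^2 - 54q = 0, so q = 9. min AVC = 3.
So the shutdown price is $3.

$3 per unit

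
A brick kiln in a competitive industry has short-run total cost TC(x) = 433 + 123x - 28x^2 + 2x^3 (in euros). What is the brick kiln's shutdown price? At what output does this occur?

€25 per unit, at x = 7

The firm shuts down when price falls below the minimum of average variable cost. AVC = VC/x = 123 - 28x + 2x^2.
dAVC/dx = -28 + 4x = 0 gives x = 7. min AVC = 123 - 28·7 + 2·7^2 = 25.
For P < €25 the firm produces nothing.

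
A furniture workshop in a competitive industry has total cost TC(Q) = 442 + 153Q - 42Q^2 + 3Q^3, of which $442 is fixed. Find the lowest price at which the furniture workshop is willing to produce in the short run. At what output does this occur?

$6 per unit, at Q = 7

The shutdown price is the minimum of AVC. VC = 153Q - 42Q^2 + 3Q^3, so AVC = 153 - 42Q + 3Q^2.
dAVC/dQ = -42 + 6Q = 0 gives Q = 7. min AVC = 153 - 42·7 + 3·7^2 = 6.
For P < $6 the firm produces nothing.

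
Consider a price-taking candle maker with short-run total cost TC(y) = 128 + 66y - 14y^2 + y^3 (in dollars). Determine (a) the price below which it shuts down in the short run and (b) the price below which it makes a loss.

Shutdown price = $17; break-even price = $34

AVC = 66 - 14y + y^2; minimized at y = 7, giving min AVC = $17. That is the shutdown price.
ATC = 128/y + 66 - 14y + y^2. Setting dATC/dy = −128/y^2 − 14 + 2y = 0 gives y = 8 (since 2·8^3 − 14·8^2 = 128).
min ATC = 128/8 + 66 − 14·8 + 8^2 = $34. That is the break-even price.
Between these two prices the firm operates at a loss; above $34 it earns a profit.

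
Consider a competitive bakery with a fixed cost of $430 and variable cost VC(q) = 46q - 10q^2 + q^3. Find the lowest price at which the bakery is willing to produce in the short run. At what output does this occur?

The shutdown price is the minimum of AVC. VC = 46q - 10q^2 + q^3, so AVC = 46 - 10q + q^2.
At the minimum of AVC, MC = AVC. MC = 46 - 20q + 3q^2; setting MC = AVC gives 2q^2 - 10q = 0, so q = 5. min AVC = 21.
The firm shuts down for any P below $21.

$21 per unit, at q = 5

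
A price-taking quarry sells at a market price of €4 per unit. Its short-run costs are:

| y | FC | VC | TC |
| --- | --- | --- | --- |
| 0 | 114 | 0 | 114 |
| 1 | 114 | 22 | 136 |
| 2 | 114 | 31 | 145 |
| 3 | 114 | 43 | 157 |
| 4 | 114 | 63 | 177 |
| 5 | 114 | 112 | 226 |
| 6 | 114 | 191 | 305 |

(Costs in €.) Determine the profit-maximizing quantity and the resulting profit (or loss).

y = 0 (shut down); profit = -€114

Tabulate TR − TC: y=0: -114; y=1: -132; y=2: -137; y=3: -145; y=4: -161; y=5: -206; y=6: -281.
Profit is highest at y = 0. Equivalently, the lowest AVC in the table is 43/3 ≈ €14.33 at y = 3, and P = €4 falls below it — price never covers variable cost, so the firm shuts down and loses only its fixed cost.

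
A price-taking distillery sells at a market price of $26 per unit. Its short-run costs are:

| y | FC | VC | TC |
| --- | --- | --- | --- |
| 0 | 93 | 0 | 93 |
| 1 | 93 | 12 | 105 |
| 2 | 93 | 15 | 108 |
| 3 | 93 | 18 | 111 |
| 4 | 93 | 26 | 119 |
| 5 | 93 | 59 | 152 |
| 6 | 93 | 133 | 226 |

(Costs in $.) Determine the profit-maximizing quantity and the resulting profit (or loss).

Tabulate TR − TC: y=0: -93; y=1: -79; y=2: -56; y=3: -33; y=4: -15; y=5: -22; y=6: -70.
Profit is maximized at y = 4. AVC there is 26/4 = $6.50 ≤ P, so producing beats shutting down (which would give -$93).

y = 4; profit = -$15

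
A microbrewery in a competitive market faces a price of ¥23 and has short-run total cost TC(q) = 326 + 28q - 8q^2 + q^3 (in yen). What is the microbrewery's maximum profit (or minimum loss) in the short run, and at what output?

AVC = 28 - 8q + q^2; min AVC = ¥12 at q = 4. Since P = ¥23 ≥ min AVC, the firm produces.
MC = 28 - 16q + 3q^2. Setting P = MC and taking the root on the rising branch gives q* = 5.
TR = 23·5 = 115. TC = 326 + 65 = 391. Profit = 115 − 391 = -¥276.
By producing, the firm covers all variable cost plus ¥50 of fixed cost; shutting down would lose the full ¥326.

Profit = -¥276 at q = 5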